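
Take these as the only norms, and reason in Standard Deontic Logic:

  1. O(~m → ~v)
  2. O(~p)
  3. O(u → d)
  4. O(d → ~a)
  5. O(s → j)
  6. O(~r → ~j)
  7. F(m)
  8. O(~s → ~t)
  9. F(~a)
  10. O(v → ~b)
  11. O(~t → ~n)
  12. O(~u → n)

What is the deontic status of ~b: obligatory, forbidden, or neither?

Neither

Premise 10 is O(v → ~b), but O(v) is not derivable from the premises, so it does not yield O(~b).
No premise or chain of K-axiom applications forces O(~b), and none forces O(b). So ~b is neither obligatory nor forbidden under these norms.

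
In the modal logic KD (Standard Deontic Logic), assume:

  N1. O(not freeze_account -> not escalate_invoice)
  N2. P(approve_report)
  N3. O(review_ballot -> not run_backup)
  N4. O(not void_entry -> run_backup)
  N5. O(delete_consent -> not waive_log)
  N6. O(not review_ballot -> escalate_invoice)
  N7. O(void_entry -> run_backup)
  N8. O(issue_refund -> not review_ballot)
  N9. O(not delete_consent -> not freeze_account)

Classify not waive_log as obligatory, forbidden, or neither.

By case analysis on void_entry: premise 7 gives O(void_entry -> run_backup) and premise 4 gives O(not void_entry -> run_backup), so O(run_backup) either way.
The contrapositive of premise 3 (O(review_ballot -> not run_backup)) is O(run_backup -> not review_ballot), and O(run_backup) is already established, so O(not review_ballot).
Premise 6 is O(not review_ballot -> escalate_invoice); since O(not review_ballot), deontic closure gives O(escalate_invoice).
Premise 1, O(not freeze_account -> not escalate_invoice), contraposes to O(escalate_invoice -> freeze_account); with O(escalate_invoice) we get O(freeze_account).
Premise 9, O(not delete_consent -> not freeze_account), contraposes to O(freeze_account -> delete_consent); with O(freeze_account) we get O(delete_consent).
From O(delete_consent) and premise 5, O(delete_consent -> not waive_log), we obtain O(not waive_log).
Premises 2, 8 do not contribute to this derivation.
Hence not waive_log is obligatory.

Obligatory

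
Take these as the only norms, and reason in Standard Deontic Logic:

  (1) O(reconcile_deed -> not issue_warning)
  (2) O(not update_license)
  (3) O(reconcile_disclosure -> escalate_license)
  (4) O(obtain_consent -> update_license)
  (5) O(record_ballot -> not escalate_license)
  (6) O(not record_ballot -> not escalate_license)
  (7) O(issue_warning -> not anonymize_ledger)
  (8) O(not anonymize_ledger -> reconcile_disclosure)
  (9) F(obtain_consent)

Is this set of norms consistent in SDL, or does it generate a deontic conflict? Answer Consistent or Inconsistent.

Premise 4 is O(obtain_consent -> update_license), but O(obtain_consent) is not derivable from the premises, so it does not yield O(update_license).
So O(update_license) is not derivable, and the apparent clash with O(not update_license) does not arise.
A world satisfying every obligation exists (e.g. anonymize_ledger=true, escalate_license=false, issue_warning=false, obtain_consent=false, reconcile_deed=false, reconcile_disclosure=false, record_ballot=false, update_license=false); no atom is both obligatory and forbidden, so the set is consistent.

Consistent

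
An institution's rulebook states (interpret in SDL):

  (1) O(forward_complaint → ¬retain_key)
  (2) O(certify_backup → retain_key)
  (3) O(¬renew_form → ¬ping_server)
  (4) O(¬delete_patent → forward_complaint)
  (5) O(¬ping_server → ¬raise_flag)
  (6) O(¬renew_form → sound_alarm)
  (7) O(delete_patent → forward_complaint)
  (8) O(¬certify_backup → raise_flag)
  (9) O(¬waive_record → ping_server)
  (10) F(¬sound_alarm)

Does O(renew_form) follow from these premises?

Yes

By case analysis on ¬delete_patent: premise 4 gives O(¬delete_patent → forward_complaint) and premise 7 gives O(delete_patent → forward_complaint), so O(forward_complaint) either way.
Applying K to premise 1 (O(forward_complaint → ¬retain_key)) and O(forward_complaint) yields O(¬retain_key).
The contrapositive of premise 2 (O(certify_backup → retain_key)) is O(¬retain_key → ¬certify_backup), and O(¬retain_key) is already established, so O(¬certify_backup).
From O(¬certify_backup) and premise 8, O(¬certify_backup → raise_flag), we obtain O(raise_flag).
Premise 5, O(¬ping_server → ¬raise_flag), contraposes to O(raise_flag → ping_server); with O(raise_flag) we get O(ping_server).
Premise 3 is O(¬renew_form → ¬ping_server); contrapositively O(ping_server → renew_form). Since O(ping_server) holds, K gives O(renew_form).
Premises 6, 9, 10 do not contribute to this derivation.
So O(renew_form) follows.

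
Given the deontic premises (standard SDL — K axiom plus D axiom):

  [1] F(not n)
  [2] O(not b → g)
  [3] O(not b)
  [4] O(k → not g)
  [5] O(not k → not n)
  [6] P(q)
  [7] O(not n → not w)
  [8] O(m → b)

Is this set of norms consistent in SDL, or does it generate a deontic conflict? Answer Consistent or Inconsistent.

Inconsistent

F(not n) at premise 1 means O(n).
The contrapositive of premise 5 (O(not k → not n)) is O(n → k), and O(n) is already established, so O(k).
Applying K to premise 4 (O(k → not g)) and O(k) yields O(not g).
Premise 2 is O(not b → g); contrapositively O(not g → b). Since O(not g) holds, K gives O(b).
But premise 3 directly asserts O(not b).
We now have both O(b) and O(not b) — b is simultaneously obligatory and forbidden, violating the D-axiom.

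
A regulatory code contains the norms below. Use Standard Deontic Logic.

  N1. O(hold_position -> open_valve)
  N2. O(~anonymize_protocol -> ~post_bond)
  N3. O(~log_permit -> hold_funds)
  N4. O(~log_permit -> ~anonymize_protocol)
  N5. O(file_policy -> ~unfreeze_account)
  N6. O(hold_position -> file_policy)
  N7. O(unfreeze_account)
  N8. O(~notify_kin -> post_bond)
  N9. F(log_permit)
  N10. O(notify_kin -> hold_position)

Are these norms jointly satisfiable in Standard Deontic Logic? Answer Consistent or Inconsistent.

Inconsistent

Premise 7 states O(unfreeze_account) outright.
Premise 5 is O(file_policy -> ~unfreeze_account); contrapositively O(unfreeze_account -> ~file_policy). Since O(unfreeze_account) holds, K gives O(~file_policy).
Premise 6, O(hold_position -> file_policy), contraposes to O(~file_policy -> ~hold_position); with O(~file_policy) we get O(~hold_position).
The contrapositive of premise 10 (O(notify_kin -> hold_position)) is O(~hold_position -> ~notify_kin), and O(~hold_position) is already established, so O(~notify_kin).
Premise 8 is O(~notify_kin -> post_bond); since O(~notify_kin), deontic closure gives O(post_bond).
Premise 2 is O(~anonymize_protocol -> ~post_bond); contrapositively O(post_bond -> anonymize_protocol). Since O(post_bond) holds, K gives O(anonymize_protocol).
Premise 4 is O(~log_permit -> ~anonymize_protocol); contrapositively O(anonymize_protocol -> log_permit). Since O(anonymize_protocol) holds, K gives O(log_permit).
But premise 9, F(log_permit), means O(~log_permit).
We now have both O(log_permit) and O(~log_permit) — log_permit is simultaneously obligatory and forbidden, violating the D-axiom.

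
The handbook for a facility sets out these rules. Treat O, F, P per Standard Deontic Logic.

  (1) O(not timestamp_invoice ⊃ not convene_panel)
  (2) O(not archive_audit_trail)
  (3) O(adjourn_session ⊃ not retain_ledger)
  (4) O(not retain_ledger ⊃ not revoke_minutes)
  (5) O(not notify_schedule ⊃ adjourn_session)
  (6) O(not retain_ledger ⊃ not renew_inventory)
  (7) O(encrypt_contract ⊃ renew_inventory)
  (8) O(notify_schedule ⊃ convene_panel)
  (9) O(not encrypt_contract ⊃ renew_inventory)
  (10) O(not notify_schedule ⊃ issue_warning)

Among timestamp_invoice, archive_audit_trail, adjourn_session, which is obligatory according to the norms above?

timestamp_invoice

By case analysis on encrypt_contract: premise 7 gives O(encrypt_contract ⊃ renew_inventory) and premise 9 gives O(not encrypt_contract ⊃ renew_inventory), so O(renew_inventory) either way.
Premise 6 is O(not retain_ledger ⊃ not renew_inventory); contrapositively O(renew_inventory ⊃ retain_ledger). Since O(renew_inventory) holds, K gives O(retain_ledger).
Premise 3, O(adjourn_session ⊃ not retain_ledger), contraposes to O(retain_ledger ⊃ not adjourn_session); with O(retain_ledger) we get O(not adjourn_session).
Premise 5 is O(not notify_schedule ⊃ adjourn_session); contrapositively O(not adjourn_session ⊃ notify_schedule). Since O(not adjourn_session) holds, K gives O(notify_schedule).
Premise 8 is O(notify_schedule ⊃ convene_panel); since O(notify_schedule), deontic closure gives O(convene_panel).
Premise 1, O(not timestamp_invoice ⊃ not convene_panel), contraposes to O(convene_panel ⊃ timestamp_invoice); with O(convene_panel) we get O(timestamp_invoice).
So O(timestamp_invoice) holds — timestamp_invoice is obligatory. None of the other listed options is made obligatory by any chain of premises.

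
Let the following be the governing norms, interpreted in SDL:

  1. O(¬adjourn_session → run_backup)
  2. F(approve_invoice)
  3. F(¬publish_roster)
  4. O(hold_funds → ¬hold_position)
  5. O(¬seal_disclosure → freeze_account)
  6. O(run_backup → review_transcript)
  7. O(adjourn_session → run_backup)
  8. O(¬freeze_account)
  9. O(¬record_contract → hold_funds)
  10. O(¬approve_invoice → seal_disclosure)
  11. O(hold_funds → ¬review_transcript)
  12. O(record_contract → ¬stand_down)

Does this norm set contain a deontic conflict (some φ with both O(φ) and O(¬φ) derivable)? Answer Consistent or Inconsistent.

Premise 5 is O(¬seal_disclosure → freeze_account), but O(¬seal_disclosure) is not derivable from the premises, so it does not yield O(freeze_account).
So O(freeze_account) is not derivable, and the apparent clash with O(¬freeze_account) does not arise.
A world satisfying every obligation exists (e.g. adjourn_session=false, approve_invoice=false, freeze_account=false, hold_funds=false, hold_position=false, publish_roster=true, record_contract=true, review_transcript=true, run_backup=true, seal_disclosure=true, stand_down=false); no atom is both obligatory and forbidden, so the set is consistent.

Consistent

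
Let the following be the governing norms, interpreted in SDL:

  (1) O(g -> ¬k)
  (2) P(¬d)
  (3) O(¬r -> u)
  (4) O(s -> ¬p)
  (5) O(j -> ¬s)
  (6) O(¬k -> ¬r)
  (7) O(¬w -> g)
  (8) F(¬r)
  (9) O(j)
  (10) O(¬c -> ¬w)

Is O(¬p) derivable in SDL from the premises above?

No

Premise 4 is O(s -> ¬p), but O(s) is not derivable from the premises, so it does not yield O(¬p).
No other premise forces O(¬p). An ideal world satisfying every premise can still have ¬p false, so O(¬p) is not derivable.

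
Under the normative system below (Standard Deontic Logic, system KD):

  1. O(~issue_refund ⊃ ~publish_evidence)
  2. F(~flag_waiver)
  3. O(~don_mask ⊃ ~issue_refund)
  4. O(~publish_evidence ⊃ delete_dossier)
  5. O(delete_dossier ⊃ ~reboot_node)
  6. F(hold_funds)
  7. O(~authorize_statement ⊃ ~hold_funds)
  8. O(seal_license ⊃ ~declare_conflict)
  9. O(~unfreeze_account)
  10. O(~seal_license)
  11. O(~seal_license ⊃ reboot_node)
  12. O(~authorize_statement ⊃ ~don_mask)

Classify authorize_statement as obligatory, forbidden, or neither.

Obligatory

Premise 10 states O(~seal_license) outright.
From O(~seal_license) and premise 11, O(~seal_license ⊃ reboot_node), we obtain O(reboot_node).
The contrapositive of premise 5 (O(delete_dossier ⊃ ~reboot_node)) is O(reboot_node ⊃ ~delete_dossier), and O(reboot_node) is already established, so O(~delete_dossier).
The contrapositive of premise 4 (O(~publish_evidence ⊃ delete_dossier)) is O(~delete_dossier ⊃ publish_evidence), and O(~delete_dossier) is already established, so O(publish_evidence).
Premise 1 is O(~issue_refund ⊃ ~publish_evidence); contrapositively O(publish_evidence ⊃ issue_refund). Since O(publish_evidence) holds, K gives O(issue_refund).
The contrapositive of premise 3 (O(~don_mask ⊃ ~issue_refund)) is O(issue_refund ⊃ don_mask), and O(issue_refund) is already established, so O(don_mask).
The contrapositive of premise 12 (O(~authorize_statement ⊃ ~don_mask)) is O(don_mask ⊃ authorize_statement), and O(don_mask) is already established, so O(authorize_statement).
Premises 2, 6, 7, 8, 9 do not contribute to this derivation.
Hence authorize_statement is obligatory.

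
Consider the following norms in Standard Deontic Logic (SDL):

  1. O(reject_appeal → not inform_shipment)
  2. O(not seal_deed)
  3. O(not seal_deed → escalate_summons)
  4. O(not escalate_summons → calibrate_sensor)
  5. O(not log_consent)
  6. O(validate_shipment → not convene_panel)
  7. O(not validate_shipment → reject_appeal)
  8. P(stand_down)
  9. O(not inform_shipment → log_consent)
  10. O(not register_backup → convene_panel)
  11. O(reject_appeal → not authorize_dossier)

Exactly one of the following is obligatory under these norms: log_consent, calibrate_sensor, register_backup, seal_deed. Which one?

From premise 5 we have O(not log_consent).
Premise 9, O(not inform_shipment → log_consent), contraposes to O(not log_consent → inform_shipment); with O(not log_consent) we get O(inform_shipment).
Premise 1, O(reject_appeal → not inform_shipment), contraposes to O(inform_shipment → not reject_appeal); with O(inform_shipment) we get O(not reject_appeal).
Premise 7, O(not validate_shipment → reject_appeal), contraposes to O(not reject_appeal → validate_shipment); with O(not reject_appeal) we get O(validate_shipment).
Applying K to premise 6 (O(validate_shipment → not convene_panel)) and O(validate_shipment) yields O(not convene_panel).
Premise 10 is O(not register_backup → convene_panel); contrapositively O(not convene_panel → register_backup). Since O(not convene_panel) holds, K gives O(register_backup).
So O(register_backup) holds — register_backup is obligatory. None of the other listed options is made obligatory by any chain of premises.

register_backup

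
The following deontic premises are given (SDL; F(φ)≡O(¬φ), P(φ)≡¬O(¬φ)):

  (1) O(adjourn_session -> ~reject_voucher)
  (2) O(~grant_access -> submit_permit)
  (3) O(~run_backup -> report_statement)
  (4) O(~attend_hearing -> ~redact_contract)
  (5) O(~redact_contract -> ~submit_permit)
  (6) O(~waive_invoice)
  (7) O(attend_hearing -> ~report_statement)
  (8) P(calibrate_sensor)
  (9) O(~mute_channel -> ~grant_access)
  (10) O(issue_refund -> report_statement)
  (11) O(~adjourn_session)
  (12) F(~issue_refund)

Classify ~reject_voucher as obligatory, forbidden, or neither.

Neither

Premise 1 is O(adjourn_session -> ~reject_voucher), but O(adjourn_session) is not derivable from the premises, so it does not yield O(~reject_voucher).
No premise or chain of K-axiom applications forces O(~reject_voucher), and none forces O(reject_voucher). So ~reject_voucher is neither obligatory nor forbidden under these norms.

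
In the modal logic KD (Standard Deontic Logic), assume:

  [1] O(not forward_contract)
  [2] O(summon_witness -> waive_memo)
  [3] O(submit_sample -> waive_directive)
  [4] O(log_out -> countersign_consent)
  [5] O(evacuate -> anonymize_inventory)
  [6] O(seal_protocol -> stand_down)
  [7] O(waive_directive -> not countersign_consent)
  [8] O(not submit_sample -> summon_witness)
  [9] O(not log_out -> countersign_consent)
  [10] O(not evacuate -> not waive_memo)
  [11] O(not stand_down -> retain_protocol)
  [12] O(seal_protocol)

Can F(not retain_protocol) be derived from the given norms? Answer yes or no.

No

Premise 11 is O(not stand_down -> retain_protocol), but O(not stand_down) is not derivable from the premises, so it does not yield O(retain_protocol).
No other premise forces O(retain_protocol). An ideal world satisfying every premise can still have not retain_protocol true, so F(not retain_protocol) is not derivable.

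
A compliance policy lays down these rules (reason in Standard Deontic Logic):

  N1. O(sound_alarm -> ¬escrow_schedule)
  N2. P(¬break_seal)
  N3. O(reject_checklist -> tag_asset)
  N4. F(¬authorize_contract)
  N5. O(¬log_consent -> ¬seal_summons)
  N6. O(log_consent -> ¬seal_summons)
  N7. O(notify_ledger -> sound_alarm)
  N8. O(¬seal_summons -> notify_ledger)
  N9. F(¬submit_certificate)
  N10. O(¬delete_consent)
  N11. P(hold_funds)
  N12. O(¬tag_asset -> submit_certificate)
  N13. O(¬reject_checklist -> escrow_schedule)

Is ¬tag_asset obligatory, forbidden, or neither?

Premises 6 and 5 cover both cases: O(log_consent -> ¬seal_summons) and O(¬log_consent -> ¬seal_summons). Since log_consent ∨ ¬log_consent is a tautology, O(¬seal_summons) follows.
With premise 8, O(¬seal_summons -> notify_ledger), the K-axiom yields O(notify_ledger).
From O(notify_ledger) and premise 7, O(notify_ledger -> sound_alarm), we obtain O(sound_alarm).
From O(sound_alarm) and premise 1, O(sound_alarm -> ¬escrow_schedule), we obtain O(¬escrow_schedule).
Premise 13, O(¬reject_checklist -> escrow_schedule), contraposes to O(¬escrow_schedule -> reject_checklist); with O(¬escrow_schedule) we get O(reject_checklist).
Premise 3 is O(reject_checklist -> tag_asset); since O(reject_checklist), deontic closure gives O(tag_asset).
Premises 2, 4, 9, 10, 11, 12 do not contribute to this derivation.
Thus O(tag_asset), which is F(¬tag_asset): ¬tag_asset is forbidden.

Forbidden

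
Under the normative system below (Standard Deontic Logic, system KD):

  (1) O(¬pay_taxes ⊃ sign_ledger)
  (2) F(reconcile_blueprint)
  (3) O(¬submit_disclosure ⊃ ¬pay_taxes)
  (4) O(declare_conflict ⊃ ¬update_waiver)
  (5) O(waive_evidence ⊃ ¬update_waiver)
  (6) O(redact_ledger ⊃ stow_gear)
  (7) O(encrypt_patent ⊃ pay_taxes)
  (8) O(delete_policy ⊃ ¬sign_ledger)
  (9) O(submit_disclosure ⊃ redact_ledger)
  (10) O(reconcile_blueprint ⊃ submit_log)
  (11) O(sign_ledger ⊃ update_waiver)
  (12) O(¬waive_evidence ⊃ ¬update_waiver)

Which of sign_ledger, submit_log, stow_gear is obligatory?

stow_gear

Premises 12 and 5 are O(¬waive_evidence ⊃ ¬update_waiver) and O(waive_evidence ⊃ ¬update_waiver); every ideal world satisfies ¬waive_evidence or waive_evidence, so in either case ¬update_waiver holds — hence O(¬update_waiver).
Premise 11 is O(sign_ledger ⊃ update_waiver); contrapositively O(¬update_waiver ⊃ ¬sign_ledger). Since O(¬update_waiver) holds, K gives O(¬sign_ledger).
Premise 1 is O(¬pay_taxes ⊃ sign_ledger); contrapositively O(¬sign_ledger ⊃ pay_taxes). Since O(¬sign_ledger) holds, K gives O(pay_taxes).
Premise 3 is O(¬submit_disclosure ⊃ ¬pay_taxes); contrapositively O(pay_taxes ⊃ submit_disclosure). Since O(pay_taxes) holds, K gives O(submit_disclosure).
Premise 9 is O(submit_disclosure ⊃ redact_ledger); since O(submit_disclosure), deontic closure gives O(redact_ledger).
From O(redact_ledger) and premise 6, O(redact_ledger ⊃ stow_gear), we obtain O(stow_gear).
So O(stow_gear) holds — stow_gear is obligatory. None of the other listed options is made obligatory by any chain of premises.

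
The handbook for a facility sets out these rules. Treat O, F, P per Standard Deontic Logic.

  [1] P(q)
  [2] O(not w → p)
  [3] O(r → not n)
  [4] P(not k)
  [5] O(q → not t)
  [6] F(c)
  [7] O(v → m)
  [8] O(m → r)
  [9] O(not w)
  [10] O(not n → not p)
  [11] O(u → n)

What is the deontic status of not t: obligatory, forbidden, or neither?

Neither

Premise 5 is O(q → not t), but O(q) is not derivable from the premises (the permission P(q) asserts only not O(not q), not O(q)), so it does not yield O(not t).
No premise or chain of K-axiom applications forces O(not t), and none forces O(t). So not t is neither obligatory nor forbidden under these norms.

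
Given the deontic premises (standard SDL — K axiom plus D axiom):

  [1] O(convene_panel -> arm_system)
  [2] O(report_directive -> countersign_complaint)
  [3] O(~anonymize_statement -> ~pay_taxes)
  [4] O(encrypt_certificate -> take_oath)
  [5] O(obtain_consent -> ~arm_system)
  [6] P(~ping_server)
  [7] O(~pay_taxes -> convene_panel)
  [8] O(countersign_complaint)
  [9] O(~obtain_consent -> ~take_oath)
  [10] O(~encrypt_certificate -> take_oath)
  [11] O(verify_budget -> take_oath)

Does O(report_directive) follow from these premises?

No

Premise 2 is O(report_directive -> countersign_complaint); even if O(countersign_complaint) held, inferring O(report_directive) would be affirming the consequent — invalid.
No other premise forces O(report_directive). An ideal world satisfying every premise can still have report_directive false, so O(report_directive) is not derivable.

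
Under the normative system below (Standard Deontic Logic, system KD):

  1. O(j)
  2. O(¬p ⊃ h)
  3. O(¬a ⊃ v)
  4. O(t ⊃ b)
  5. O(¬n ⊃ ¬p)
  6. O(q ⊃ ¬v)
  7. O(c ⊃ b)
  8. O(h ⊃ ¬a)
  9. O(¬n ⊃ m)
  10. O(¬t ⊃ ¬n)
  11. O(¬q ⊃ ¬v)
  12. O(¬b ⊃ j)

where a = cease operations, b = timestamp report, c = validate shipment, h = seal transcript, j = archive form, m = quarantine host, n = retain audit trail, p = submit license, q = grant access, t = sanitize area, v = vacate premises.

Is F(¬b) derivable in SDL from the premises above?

By case analysis on ¬q: premise 11 gives O(¬q ⊃ ¬v) and premise 6 gives O(q ⊃ ¬v), so O(¬v) either way.
Premise 3, O(¬a ⊃ v), contraposes to O(¬v ⊃ a); with O(¬v) we get O(a).
Premise 8 is O(h ⊃ ¬a); contrapositively O(a ⊃ ¬h). Since O(a) holds, K gives O(¬h).
Premise 2 is O(¬p ⊃ h); contrapositively O(¬h ⊃ p). Since O(¬h) holds, K gives O(p).
The contrapositive of premise 5 (O(¬n ⊃ ¬p)) is O(p ⊃ n), and O(p) is already established, so O(n).
Premise 10, O(¬t ⊃ ¬n), contraposes to O(n ⊃ t); with O(n) we get O(t).
Applying K to premise 4 (O(t ⊃ b)) and O(t) yields O(b).
Premises 1, 7, 9, 12 do not contribute to this derivation.
So O(b) holds, i.e. F(¬b). The claim follows.

Yes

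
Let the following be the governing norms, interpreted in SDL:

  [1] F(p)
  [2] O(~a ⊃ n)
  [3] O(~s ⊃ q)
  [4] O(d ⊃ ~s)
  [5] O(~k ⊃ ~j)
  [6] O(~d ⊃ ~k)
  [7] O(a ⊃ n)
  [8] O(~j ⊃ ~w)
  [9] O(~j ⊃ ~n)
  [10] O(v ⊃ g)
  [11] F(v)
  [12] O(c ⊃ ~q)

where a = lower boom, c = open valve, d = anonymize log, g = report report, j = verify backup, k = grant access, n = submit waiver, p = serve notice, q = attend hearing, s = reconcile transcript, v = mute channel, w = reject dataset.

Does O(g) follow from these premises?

Premise 10 is O(v ⊃ g), but O(v) is not derivable from the premises, so it does not yield O(g).
No other premise forces O(g). An ideal world satisfying every premise can still have g false, so O(g) is not derivable.

No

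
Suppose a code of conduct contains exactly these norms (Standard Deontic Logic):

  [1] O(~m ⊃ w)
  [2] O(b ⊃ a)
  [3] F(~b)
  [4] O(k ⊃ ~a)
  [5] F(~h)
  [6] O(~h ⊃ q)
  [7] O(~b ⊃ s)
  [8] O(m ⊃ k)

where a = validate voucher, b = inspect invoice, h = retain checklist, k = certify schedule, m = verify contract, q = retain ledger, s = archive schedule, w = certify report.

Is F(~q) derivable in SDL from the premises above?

Premise 6 is O(~h ⊃ q), but O(~h) is not derivable from the premises, so it does not yield O(q).
No other premise forces O(q). An ideal world satisfying every premise can still have ~q true, so F(~q) is not derivable.

No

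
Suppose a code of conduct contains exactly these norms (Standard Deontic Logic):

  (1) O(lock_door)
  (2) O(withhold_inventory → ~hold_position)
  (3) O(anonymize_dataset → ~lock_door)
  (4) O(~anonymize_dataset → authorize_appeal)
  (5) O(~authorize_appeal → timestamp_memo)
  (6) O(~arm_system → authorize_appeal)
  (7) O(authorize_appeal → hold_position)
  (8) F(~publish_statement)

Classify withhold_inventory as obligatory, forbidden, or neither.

Premise 1 states O(lock_door) outright.
Premise 3 is O(anonymize_dataset → ~lock_door); contrapositively O(lock_door → ~anonymize_dataset). Since O(lock_door) holds, K gives O(~anonymize_dataset).
With premise 4, O(~anonymize_dataset → authorize_appeal), the K-axiom yields O(authorize_appeal).
Applying K to premise 7 (O(authorize_appeal → hold_position)) and O(authorize_appeal) yields O(hold_position).
Premise 2 is O(withhold_inventory → ~hold_position); contrapositively O(hold_position → ~withhold_inventory). Since O(hold_position) holds, K gives O(~withhold_inventory).
Premises 5, 6, 8 do not contribute to this derivation.
Thus O(~withhold_inventory), which is F(withhold_inventory): withhold_inventory is forbidden.

Forbidden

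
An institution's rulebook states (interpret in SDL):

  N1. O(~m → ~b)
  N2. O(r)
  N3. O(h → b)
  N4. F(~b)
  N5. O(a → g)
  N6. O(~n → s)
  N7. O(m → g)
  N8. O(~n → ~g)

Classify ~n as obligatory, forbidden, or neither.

Premise 4, F(~b), is equivalent to O(b).
Premise 1, O(~m → ~b), contraposes to O(b → m); with O(b) we get O(m).
With premise 7, O(m → g), the K-axiom yields O(g).
The contrapositive of premise 8 (O(~n → ~g)) is O(g → n), and O(g) is already established, so O(n).
Premises 2, 3, 5, 6 do not contribute to this derivation.
Thus O(n), which is F(~n): ~n is forbidden.

Forbidden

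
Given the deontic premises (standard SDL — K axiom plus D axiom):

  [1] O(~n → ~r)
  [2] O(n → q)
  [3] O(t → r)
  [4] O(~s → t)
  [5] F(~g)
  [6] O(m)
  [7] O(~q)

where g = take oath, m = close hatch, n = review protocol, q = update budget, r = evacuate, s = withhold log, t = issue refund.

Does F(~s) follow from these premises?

Yes

Premise 7 states O(~q) outright.
Premise 2, O(n → q), contraposes to O(~q → ~n); with O(~q) we get O(~n).
Premise 1 is O(~n → ~r); since O(~n), deontic closure gives O(~r).
The contrapositive of premise 3 (O(t → r)) is O(~r → ~t), and O(~r) is already established, so O(~t).
The contrapositive of premise 4 (O(~s → t)) is O(~t → s), and O(~t) is already established, so O(s).
Premises 5, 6 do not contribute to this derivation.
So O(s) holds, i.e. F(~s). The claim follows.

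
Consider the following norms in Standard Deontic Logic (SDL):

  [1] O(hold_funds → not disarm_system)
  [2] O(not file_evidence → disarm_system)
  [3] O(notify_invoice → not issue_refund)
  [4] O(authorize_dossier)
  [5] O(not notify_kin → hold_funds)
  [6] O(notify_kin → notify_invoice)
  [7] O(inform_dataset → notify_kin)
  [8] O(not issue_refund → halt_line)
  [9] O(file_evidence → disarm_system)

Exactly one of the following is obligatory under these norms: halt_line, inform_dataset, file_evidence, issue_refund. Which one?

Premises 9 and 2 are O(file_evidence → disarm_system) and O(not file_evidence → disarm_system); every ideal world satisfies file_evidence or not file_evidence, so in either case disarm_system holds — hence O(disarm_system).
The contrapositive of premise 1 (O(hold_funds → not disarm_system)) is O(disarm_system → not hold_funds), and O(disarm_system) is already established, so O(not hold_funds).
Premise 5, O(not notify_kin → hold_funds), contraposes to O(not hold_funds → notify_kin); with O(not hold_funds) we get O(notify_kin).
Applying K to premise 6 (O(notify_kin → notify_invoice)) and O(notify_kin) yields O(notify_invoice).
Applying K to premise 3 (O(notify_invoice → not issue_refund)) and O(notify_invoice) yields O(not issue_refund).
With premise 8, O(not issue_refund → halt_line), the K-axiom yields O(halt_line).
So O(halt_line) holds — halt_line is obligatory. None of the other listed options is made obligatory by any chain of premises.

halt_line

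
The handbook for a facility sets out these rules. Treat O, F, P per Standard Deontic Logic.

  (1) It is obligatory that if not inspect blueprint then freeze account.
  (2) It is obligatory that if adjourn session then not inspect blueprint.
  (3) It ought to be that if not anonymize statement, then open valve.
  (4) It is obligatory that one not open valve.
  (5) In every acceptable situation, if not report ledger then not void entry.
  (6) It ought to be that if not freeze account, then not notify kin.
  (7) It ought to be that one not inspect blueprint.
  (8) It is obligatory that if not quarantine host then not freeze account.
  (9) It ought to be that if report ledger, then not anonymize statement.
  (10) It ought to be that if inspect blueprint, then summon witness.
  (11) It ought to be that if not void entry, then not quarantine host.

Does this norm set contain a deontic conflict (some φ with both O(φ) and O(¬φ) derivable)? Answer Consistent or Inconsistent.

Premise 7 states O(¬inspect_blueprint) outright.
Premise 1 is O(¬inspect_blueprint → freeze_account); since O(¬inspect_blueprint), deontic closure gives O(freeze_account).
Premise 8 is O(¬quarantine_host → ¬freeze_account); contrapositively O(freeze_account → quarantine_host). Since O(freeze_account) holds, K gives O(quarantine_host).
The contrapositive of premise 11 (O(¬void_entry → ¬quarantine_host)) is O(quarantine_host → void_entry), and O(quarantine_host) is already established, so O(void_entry).
Premise 5 is O(¬report_ledger → ¬void_entry); contrapositively O(void_entry → report_ledger). Since O(void_entry) holds, K gives O(report_ledger).
From O(report_ledger) and premise 9, O(report_ledger → ¬anonymize_statement), we obtain O(¬anonymize_statement).
Applying K to premise 3 (O(¬anonymize_statement → open_valve)) and O(¬anonymize_statement) yields O(open_valve).
Yet premise 4 states O(¬open_valve).
We now have both O(open_valve) and O(¬open_valve) — open_valve is simultaneously obligatory and forbidden, violating the D-axiom.

Inconsistent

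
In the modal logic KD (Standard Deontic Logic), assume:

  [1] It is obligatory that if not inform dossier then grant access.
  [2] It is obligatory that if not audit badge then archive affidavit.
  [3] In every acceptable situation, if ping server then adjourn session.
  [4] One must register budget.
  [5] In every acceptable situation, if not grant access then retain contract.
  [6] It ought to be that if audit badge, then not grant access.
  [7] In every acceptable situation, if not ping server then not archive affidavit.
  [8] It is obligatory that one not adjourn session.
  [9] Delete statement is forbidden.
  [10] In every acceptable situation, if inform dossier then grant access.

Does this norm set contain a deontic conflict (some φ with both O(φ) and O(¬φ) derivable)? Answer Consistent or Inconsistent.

Premises 1 and 10 are O(¬inform_dossier → grant_access) and O(inform_dossier → grant_access); every ideal world satisfies ¬inform_dossier or inform_dossier, so in either case grant_access holds — hence O(grant_access).
Premise 6 is O(audit_badge → ¬grant_access); contrapositively O(grant_access → ¬audit_badge). Since O(grant_access) holds, K gives O(¬audit_badge).
With premise 2, O(¬audit_badge → archive_affidavit), the K-axiom yields O(archive_affidavit).
Premise 7 is O(¬ping_server → ¬archive_affidavit); contrapositively O(archive_affidavit → ping_server). Since O(archive_affidavit) holds, K gives O(ping_server).
From O(ping_server) and premise 3, O(ping_server → adjourn_session), we obtain O(adjourn_session).
However, premise 8 gives O(¬adjourn_session).
We now have both O(adjourn_session) and O(¬adjourn_session) — adjourn_session is simultaneously obligatory and forbidden, violating the D-axiom.

Inconsistent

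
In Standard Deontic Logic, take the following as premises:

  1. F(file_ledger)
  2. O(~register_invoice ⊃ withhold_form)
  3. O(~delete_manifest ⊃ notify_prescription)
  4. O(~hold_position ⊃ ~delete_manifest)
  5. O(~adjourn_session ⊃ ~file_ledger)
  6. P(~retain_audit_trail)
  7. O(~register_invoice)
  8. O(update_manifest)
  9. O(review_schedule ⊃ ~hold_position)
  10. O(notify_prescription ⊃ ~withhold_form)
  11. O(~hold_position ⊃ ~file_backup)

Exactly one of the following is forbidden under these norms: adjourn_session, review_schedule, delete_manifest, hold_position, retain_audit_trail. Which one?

review_schedule

Premise 7 gives O(~register_invoice).
From O(~register_invoice) and premise 2, O(~register_invoice ⊃ withhold_form), we obtain O(withhold_form).
Premise 10 is O(notify_prescription ⊃ ~withhold_form); contrapositively O(withhold_form ⊃ ~notify_prescription). Since O(withhold_form) holds, K gives O(~notify_prescription).
Premise 3 is O(~delete_manifest ⊃ notify_prescription); contrapositively O(~notify_prescription ⊃ delete_manifest). Since O(~notify_prescription) holds, K gives O(delete_manifest).
Premise 4 is O(~hold_position ⊃ ~delete_manifest); contrapositively O(delete_manifest ⊃ hold_position). Since O(delete_manifest) holds, K gives O(hold_position).
Premise 9, O(review_schedule ⊃ ~hold_position), contraposes to O(hold_position ⊃ ~review_schedule); with O(hold_position) we get O(~review_schedule).
So O(~review_schedule) holds, i.e. review_schedule is forbidden. None of the other listed options is forbidden under the premises.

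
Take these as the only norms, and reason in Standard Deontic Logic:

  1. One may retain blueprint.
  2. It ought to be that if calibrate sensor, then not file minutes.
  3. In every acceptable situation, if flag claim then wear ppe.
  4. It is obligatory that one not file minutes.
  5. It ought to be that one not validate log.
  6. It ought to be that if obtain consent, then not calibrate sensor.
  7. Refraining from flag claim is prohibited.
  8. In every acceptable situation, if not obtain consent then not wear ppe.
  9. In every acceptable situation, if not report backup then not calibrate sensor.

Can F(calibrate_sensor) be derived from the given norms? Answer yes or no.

Yes

Premise 7, F(¬flag_claim), is equivalent to O(flag_claim).
From O(flag_claim) and premise 3, O(flag_claim → wear_ppe), we obtain O(wear_ppe).
The contrapositive of premise 8 (O(¬obtain_consent → ¬wear_ppe)) is O(wear_ppe → obtain_consent), and O(wear_ppe) is already established, so O(obtain_consent).
With premise 6, O(obtain_consent → ¬calibrate_sensor), the K-axiom yields O(¬calibrate_sensor).
Premises 1, 2, 4, 5, 9 do not contribute to this derivation.
So O(¬calibrate_sensor) holds, i.e. F(calibrate_sensor). The claim follows.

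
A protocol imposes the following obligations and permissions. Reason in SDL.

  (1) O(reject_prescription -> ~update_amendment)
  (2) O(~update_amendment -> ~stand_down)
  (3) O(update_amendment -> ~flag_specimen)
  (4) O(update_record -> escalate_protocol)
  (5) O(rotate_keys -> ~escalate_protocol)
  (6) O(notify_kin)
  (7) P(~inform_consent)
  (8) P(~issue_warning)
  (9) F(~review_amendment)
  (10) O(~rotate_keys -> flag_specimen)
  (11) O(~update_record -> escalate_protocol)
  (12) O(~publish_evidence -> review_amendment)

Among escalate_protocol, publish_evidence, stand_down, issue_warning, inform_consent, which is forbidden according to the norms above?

By case analysis on ~update_record: premise 11 gives O(~update_record -> escalate_protocol) and premise 4 gives O(update_record -> escalate_protocol), so O(escalate_protocol) either way.
The contrapositive of premise 5 (O(rotate_keys -> ~escalate_protocol)) is O(escalate_protocol -> ~rotate_keys), and O(escalate_protocol) is already established, so O(~rotate_keys).
From O(~rotate_keys) and premise 10, O(~rotate_keys -> flag_specimen), we obtain O(flag_specimen).
Premise 3 is O(update_amendment -> ~flag_specimen); contrapositively O(flag_specimen -> ~update_amendment). Since O(flag_specimen) holds, K gives O(~update_amendment).
With premise 2, O(~update_amendment -> ~stand_down), the K-axiom yields O(~stand_down).
So O(~stand_down) holds, i.e. stand_down is forbidden. None of the other listed options is forbidden under the premises.

stand_down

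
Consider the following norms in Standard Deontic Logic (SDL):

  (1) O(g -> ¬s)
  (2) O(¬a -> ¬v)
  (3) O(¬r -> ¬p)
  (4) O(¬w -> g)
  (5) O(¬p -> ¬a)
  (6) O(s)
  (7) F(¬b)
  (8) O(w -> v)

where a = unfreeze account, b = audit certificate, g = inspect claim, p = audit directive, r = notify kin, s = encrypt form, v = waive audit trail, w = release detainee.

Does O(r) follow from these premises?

Yes

Premise 6 states O(s) outright.
Premise 1 is O(g -> ¬s); contrapositively O(s -> ¬g). Since O(s) holds, K gives O(¬g).
Premise 4 is O(¬w -> g); contrapositively O(¬g -> w). Since O(¬g) holds, K gives O(w).
From O(w) and premise 8, O(w -> v), we obtain O(v).
Premise 2 is O(¬a -> ¬v); contrapositively O(v -> a). Since O(v) holds, K gives O(a).
The contrapositive of premise 5 (O(¬p -> ¬a)) is O(a -> p), and O(a) is already established, so O(p).
The contrapositive of premise 3 (O(¬r -> ¬p)) is O(p -> r), and O(p) is already established, so O(r).
Premise 7 does not contribute to this derivation.
So O(r) follows.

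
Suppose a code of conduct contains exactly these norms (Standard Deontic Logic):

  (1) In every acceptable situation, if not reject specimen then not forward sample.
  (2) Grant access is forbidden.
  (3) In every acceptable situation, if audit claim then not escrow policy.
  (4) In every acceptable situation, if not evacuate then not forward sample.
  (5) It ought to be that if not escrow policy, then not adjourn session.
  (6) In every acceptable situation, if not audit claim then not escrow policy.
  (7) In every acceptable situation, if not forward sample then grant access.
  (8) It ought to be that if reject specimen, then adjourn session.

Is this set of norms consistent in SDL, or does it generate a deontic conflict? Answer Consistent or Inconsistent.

Inconsistent

Premises 6 and 3 are O(¬audit_claim → ¬escrow_policy) and O(audit_claim → ¬escrow_policy); every ideal world satisfies ¬audit_claim or audit_claim, so in either case ¬escrow_policy holds — hence O(¬escrow_policy).
From O(¬escrow_policy) and premise 5, O(¬escrow_policy → ¬adjourn_session), we obtain O(¬adjourn_session).
Premise 8 is O(reject_specimen → adjourn_session); contrapositively O(¬adjourn_session → ¬reject_specimen). Since O(¬adjourn_session) holds, K gives O(¬reject_specimen).
Applying K to premise 1 (O(¬reject_specimen → ¬forward_sample)) and O(¬reject_specimen) yields O(¬forward_sample).
From O(¬forward_sample) and premise 7, O(¬forward_sample → grant_access), we obtain O(grant_access).
Yet premise 2 is F(grant_access), i.e. O(¬grant_access).
We now have both O(grant_access) and O(¬grant_access) — grant_access is simultaneously obligatory and forbidden, violating the D-axiom.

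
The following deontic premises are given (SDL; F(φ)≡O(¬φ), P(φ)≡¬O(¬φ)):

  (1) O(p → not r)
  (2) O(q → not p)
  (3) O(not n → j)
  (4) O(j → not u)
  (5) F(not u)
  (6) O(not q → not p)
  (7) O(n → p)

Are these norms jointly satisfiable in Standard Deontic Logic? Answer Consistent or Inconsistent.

Inconsistent

Premises 6 and 2 are O(not q → not p) and O(q → not p); every ideal world satisfies not q or q, so in either case not p holds — hence O(not p).
Premise 7 is O(n → p); contrapositively O(not p → not n). Since O(not p) holds, K gives O(not n).
With premise 3, O(not n → j), the K-axiom yields O(j).
From O(j) and premise 4, O(j → not u), we obtain O(not u).
But premise 5, F(not u), means O(u).
We now have both O(not u) and O(u) — u is simultaneously obligatory and forbidden, violating the D-axiom.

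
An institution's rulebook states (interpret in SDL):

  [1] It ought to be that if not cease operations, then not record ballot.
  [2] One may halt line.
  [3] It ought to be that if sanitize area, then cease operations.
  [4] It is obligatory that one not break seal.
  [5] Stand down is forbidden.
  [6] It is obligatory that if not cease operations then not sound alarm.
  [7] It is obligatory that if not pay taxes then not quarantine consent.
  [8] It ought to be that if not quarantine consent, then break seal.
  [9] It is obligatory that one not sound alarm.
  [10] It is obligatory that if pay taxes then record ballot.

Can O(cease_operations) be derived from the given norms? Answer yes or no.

Premise 4 states O(¬break_seal) outright.
Premise 8, O(¬quarantine_consent → break_seal), contraposes to O(¬break_seal → quarantine_consent); with O(¬break_seal) we get O(quarantine_consent).
Premise 7, O(¬pay_taxes → ¬quarantine_consent), contraposes to O(quarantine_consent → pay_taxes); with O(quarantine_consent) we get O(pay_taxes).
From O(pay_taxes) and premise 10, O(pay_taxes → record_ballot), we obtain O(record_ballot).
Premise 1, O(¬cease_operations → ¬record_ballot), contraposes to O(record_ballot → cease_operations); with O(record_ballot) we get O(cease_operations).
Premises 2, 3, 5, 6, 9 do not contribute to this derivation.
So O(cease_operations) follows.

Yes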